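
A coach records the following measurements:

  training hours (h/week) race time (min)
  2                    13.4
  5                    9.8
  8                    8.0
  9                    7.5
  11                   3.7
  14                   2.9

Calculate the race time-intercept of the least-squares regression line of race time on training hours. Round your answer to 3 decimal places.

14.864

n = 6, Σx = 49, Σy = 45.3, Σxy = 288.6, Σx² = 491
Sxx = Σx² − (Σx)²/n = 491 − 400.166667 = 90.833333
Sxy = Σxy − (Σx)(Σy)/n = 288.6 − 369.95 = -81.35
b = Sxy/Sxx = -81.35/90.833333 = -0.895596
a = ȳ − b·x̄ = 7.55 − (-0.895596)·8.166667 = 14.864037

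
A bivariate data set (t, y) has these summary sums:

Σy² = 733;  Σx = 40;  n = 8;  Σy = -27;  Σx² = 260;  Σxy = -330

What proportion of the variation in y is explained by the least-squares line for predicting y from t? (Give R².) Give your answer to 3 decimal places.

Sxx = Σx² − (Σx)²/n = 260 − 200 = 60
Sxy = Σxy − (Σx)(Σy)/n = -330 − (-135) = -195
Syy = Σy² − (Σy)²/n = 733 − 91.125 = 641.875
R² = Sxy²/(Sxx·Syy) = (-195)²/(60·641.875) = 0.987342

0.987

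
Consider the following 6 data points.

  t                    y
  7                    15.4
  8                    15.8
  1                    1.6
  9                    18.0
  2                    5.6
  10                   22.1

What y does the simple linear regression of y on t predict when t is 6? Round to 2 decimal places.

n = 6, Σx = 37, Σy = 78.5, Σxy = 630, Σx² = 299
Sxx = Σx² − (Σx)²/n = 299 − 228.166667 = 70.833333
Sxy = Σxy − (Σx)(Σy)/n = 630 − 484.083333 = 145.916667
b = Sxy/Sxx = 145.916667/70.833333 = 2.06
a = ȳ − b·x̄ = 13.083333 − 2.06·6.166667 = 0.38
ŷ(6) = a + b·6 = 0.38 + 2.06·6 = 12.74

12.74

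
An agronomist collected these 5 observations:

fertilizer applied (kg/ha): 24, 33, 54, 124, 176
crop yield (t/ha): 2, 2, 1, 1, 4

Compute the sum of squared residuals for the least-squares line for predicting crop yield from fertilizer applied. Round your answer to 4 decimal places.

4.2345

n = 5, Σx = 411, Σy = 10, Σxy = 996, Σx² = 50933, Σy² = 26
Sxx = Σx² − (Σx)²/n = 50933 − 33784.2 = 17148.8
Sxy = Σxy − (Σx)(Σy)/n = 996 − 822 = 174
Syy = Σy² − (Σy)²/n = 26 − 20 = 6
b = Sxy/Sxx = 174/17148.8 = 0.010146
SSE = Syy − b·Sxy = 6 − 0.010146·174 = 4.234512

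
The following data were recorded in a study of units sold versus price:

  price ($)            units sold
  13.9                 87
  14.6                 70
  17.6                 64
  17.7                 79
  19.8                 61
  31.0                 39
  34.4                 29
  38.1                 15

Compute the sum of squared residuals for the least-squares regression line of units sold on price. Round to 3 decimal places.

269.170

n = 8, Σx = 187.1, Σy = 444, Σxy = 8741.9, Σx² = 5017.43, Σy² = 29114
Sxx = Σx² − (Σx)²/n = 5017.43 − 4375.80125 = 641.62875
Sxy = Σxy − (Σx)(Σy)/n = 8741.9 − 10384.05 = -1642.15
Syy = Σy² − (Σy)²/n = 29114 − 24642 = 4472
b = Sxy/Sxx = -1642.15/641.62875 = -2.559346
SSE = Syy − b·Sxy = 4472 − (-2.559346)·(-1642.15) = 269.169902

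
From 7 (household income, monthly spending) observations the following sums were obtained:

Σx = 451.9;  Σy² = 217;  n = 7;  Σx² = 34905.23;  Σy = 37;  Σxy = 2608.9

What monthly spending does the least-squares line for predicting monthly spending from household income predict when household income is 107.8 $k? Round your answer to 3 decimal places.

6.948

Sxx = Σx² − (Σx)²/n = 34905.23 − 29173.372857 = 5731.857143
Sxy = Σxy − (Σx)(Σy)/n = 2608.9 − 2388.614286 = 220.285714
b = Sxy/Sxx = 220.285714/5731.857143 = 0.038432
a = ȳ − b·x̄ = 5.285714 − 0.038432·64.557143 = 2.804666
ŷ(107.8) = a + b·107.8 = 2.804666 + 0.038432·107.8 = 6.947616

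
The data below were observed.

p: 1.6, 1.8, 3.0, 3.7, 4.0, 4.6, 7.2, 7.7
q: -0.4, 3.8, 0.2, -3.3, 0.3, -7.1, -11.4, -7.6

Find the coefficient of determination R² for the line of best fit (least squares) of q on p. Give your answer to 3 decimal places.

n = 8, Σx = 33.6, Σy = -25.5, Σxy = -177.47, Σx² = 176.78, Σy² = 263.75
Sxx = Σx² − (Σx)²/n = 176.78 − 141.12 = 35.66
Sxy = Σxy − (Σx)(Σy)/n = -177.47 − (-107.1) = -70.37
Syy = Σy² − (Σy)²/n = 263.75 − 81.28125 = 182.46875
R² = Sxy²/(Sxx·Syy) = (-70.37)²/(35.66·182.46875) = 0.761036

0.761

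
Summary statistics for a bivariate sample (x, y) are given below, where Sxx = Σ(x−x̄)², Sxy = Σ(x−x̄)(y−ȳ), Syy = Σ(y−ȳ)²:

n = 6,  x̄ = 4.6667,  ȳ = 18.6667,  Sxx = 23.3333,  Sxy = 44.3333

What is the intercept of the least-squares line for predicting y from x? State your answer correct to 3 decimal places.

9.800

b = Sxy/Sxx = 44.3333/23.3333 = 1.900001
a = ȳ − b·x̄ = 18.6667 − 1.900001·4.6667 = 9.799964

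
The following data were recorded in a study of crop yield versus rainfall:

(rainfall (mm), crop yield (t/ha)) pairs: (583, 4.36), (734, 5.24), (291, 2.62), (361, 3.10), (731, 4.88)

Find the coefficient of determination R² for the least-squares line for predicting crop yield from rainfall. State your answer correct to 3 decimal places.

0.986

n = 5, Σx = 2700, Σy = 20.2, Σxy = 11836.84, Σx² = 1628008, Σy² = 86.756
Sxx = Σx² − (Σx)²/n = 1628008 − 1458000 = 170008
Sxy = Σxy − (Σx)(Σy)/n = 11836.84 − 10908 = 928.84
Syy = Σy² − (Σy)²/n = 86.756 − 81.608 = 5.148
R² = Sxy²/(Sxx·Syy) = (928.84)²/(170008·5.148) = 0.985766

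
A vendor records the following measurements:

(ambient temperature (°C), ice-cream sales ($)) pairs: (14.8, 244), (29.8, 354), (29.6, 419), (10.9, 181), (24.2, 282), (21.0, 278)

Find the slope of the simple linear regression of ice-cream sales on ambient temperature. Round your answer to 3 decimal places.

n = 6, Σx = 130.3, Σy = 1758, Σxy = 41198.1, Σx² = 3128.69
Sxx = Σx² − (Σx)²/n = 3128.69 − 2829.681667 = 299.008333
Sxy = Σxy − (Σx)(Σy)/n = 41198.1 − 38177.9 = 3020.2
b = Sxy/Sxx = 3020.2/299.008333 = 10.100722

10.101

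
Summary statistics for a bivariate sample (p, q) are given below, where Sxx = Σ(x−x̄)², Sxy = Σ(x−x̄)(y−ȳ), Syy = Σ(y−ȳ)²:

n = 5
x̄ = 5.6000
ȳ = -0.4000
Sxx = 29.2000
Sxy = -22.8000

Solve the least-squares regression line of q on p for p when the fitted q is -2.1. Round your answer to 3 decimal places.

b = Sxy/Sxx = -22.8/29.2 = -0.780822
a = ȳ − b·x̄ = -0.4 − (-0.780822)·5.6 = 3.972603
Set a + b·x = -2.1: x = (-2.1 − 3.972603) / (-0.780822) = 7.777193

7.777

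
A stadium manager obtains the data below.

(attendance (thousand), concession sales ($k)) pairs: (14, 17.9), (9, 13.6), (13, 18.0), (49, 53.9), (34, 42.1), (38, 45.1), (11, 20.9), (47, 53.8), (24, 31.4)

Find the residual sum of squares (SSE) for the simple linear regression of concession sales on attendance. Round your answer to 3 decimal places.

n = 9, Σx = 239, Σy = 296.7, Σxy = 9905.4, Σx² = 8353, Σy² = 11858.21
Sxx = Σx² − (Σx)²/n = 8353 − 6346.777778 = 2006.222222
Sxy = Σxy − (Σx)(Σy)/n = 9905.4 − 7879.033333 = 2026.366667
Syy = Σy² − (Σy)²/n = 11858.21 − 9781.21 = 2077
b = Sxy/Sxx = 2026.366667/2006.222222 = 1.010041
SSE = Syy − b·Sxy = 2077 − 1.010041·2026.366667 = 30.286619

30.287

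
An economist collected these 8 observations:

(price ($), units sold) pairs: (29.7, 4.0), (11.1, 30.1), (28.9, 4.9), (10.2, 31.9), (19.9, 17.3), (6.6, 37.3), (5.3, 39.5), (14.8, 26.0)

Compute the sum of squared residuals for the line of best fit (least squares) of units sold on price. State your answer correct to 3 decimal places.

1.452

n = 8, Σx = 126.5, Σy = 191, Σxy = 2104.5, Σx² = 2631.25, Σy² = 5890.46
Sxx = Σx² − (Σx)²/n = 2631.25 − 2000.28125 = 630.96875
Sxy = Σxy − (Σx)(Σy)/n = 2104.5 − 3020.1875 = -915.6875
Syy = Σy² − (Σy)²/n = 5890.46 − 4560.125 = 1330.335
b = Sxy/Sxx = -915.6875/630.96875 = -1.451241
SSE = Syy − b·Sxy = 1330.335 − (-1.451241)·(-915.6875) = 1.452076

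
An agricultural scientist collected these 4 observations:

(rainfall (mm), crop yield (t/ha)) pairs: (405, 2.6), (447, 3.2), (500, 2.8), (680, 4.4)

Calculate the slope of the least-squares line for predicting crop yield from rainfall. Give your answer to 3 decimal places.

0.006

n = 4, Σx = 2032, Σy = 13, Σxy = 6875.4, Σx² = 1076234
Sxx = Σx² − (Σx)²/n = 1076234 − 1032256 = 43978
Sxy = Σxy − (Σx)(Σy)/n = 6875.4 − 6604 = 271.4
b = Sxy/Sxx = 271.4/43978 = 0.006171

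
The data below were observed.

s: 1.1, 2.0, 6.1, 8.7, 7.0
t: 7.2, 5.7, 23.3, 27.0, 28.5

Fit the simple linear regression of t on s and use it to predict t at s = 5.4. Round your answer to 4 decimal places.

19.6961

n = 5, Σx = 24.9, Σy = 91.7, Σxy = 595.85, Σx² = 167.11
Sxx = Σx² − (Σx)²/n = 167.11 − 124.002 = 43.108
Sxy = Σxy − (Σx)(Σy)/n = 595.85 − 456.666 = 139.184
b = Sxy/Sxx = 139.184/43.108 = 3.228728
a = ȳ − b·x̄ = 18.34 − 3.228728·4.98 = 2.260935
ŷ(5.4) = a + b·5.4 = 2.260935 + 3.228728·5.4 = 19.696066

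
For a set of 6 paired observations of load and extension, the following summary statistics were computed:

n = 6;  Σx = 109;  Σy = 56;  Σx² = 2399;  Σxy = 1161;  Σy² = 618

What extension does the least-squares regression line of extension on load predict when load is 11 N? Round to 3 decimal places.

Sxx = Σx² − (Σx)²/n = 2399 − 1980.166667 = 418.833333
Sxy = Σxy − (Σx)(Σy)/n = 1161 − 1017.333333 = 143.666667
b = Sxy/Sxx = 143.666667/418.833333 = 0.343016
a = ȳ − b·x̄ = 9.333333 − 0.343016·18.166667 = 3.101870
ŷ(11) = a + b·11 = 3.101870 + 0.343016·11 = 6.875050

6.875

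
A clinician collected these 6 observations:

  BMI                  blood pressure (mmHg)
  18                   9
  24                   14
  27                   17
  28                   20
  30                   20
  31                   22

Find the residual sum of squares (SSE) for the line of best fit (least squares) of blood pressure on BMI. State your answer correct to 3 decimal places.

n = 6, Σx = 158, Σy = 102, Σxy = 2799, Σx² = 4274, Σy² = 1850
Sxx = Σx² − (Σx)²/n = 4274 − 4160.666667 = 113.333333
Sxy = Σxy − (Σx)(Σy)/n = 2799 − 2686 = 113
Syy = Σy² − (Σy)²/n = 1850 − 1734 = 116
b = Sxy/Sxx = 113/113.333333 = 0.997059
SSE = Syy − b·Sxy = 116 − 0.997059·113 = 3.332353

3.332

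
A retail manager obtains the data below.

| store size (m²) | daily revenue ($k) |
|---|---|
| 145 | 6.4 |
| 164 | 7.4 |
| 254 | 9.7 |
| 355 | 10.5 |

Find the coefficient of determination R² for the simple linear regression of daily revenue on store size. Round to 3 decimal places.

0.914

n = 4, Σx = 918, Σy = 34, Σxy = 8332.9, Σx² = 238462, Σy² = 300.06
Sxx = Σx² − (Σx)²/n = 238462 − 210681 = 27781
Sxy = Σxy − (Σx)(Σy)/n = 8332.9 − 7803 = 529.9
Syy = Σy² − (Σy)²/n = 300.06 − 289 = 11.06
R² = Sxy²/(Sxx·Syy) = (529.9)²/(27781·11.06) = 0.913871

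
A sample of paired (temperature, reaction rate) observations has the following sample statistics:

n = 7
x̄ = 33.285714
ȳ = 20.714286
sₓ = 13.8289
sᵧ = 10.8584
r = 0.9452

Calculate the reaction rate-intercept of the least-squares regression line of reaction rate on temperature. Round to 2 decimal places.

-3.99

b = r · sᵧ/sₓ = 0.9452 · 10.8584/13.8289 = 0.742167
a = ȳ − b·x̄ = 20.714286 − 0.742167·33.285714 = -3.989288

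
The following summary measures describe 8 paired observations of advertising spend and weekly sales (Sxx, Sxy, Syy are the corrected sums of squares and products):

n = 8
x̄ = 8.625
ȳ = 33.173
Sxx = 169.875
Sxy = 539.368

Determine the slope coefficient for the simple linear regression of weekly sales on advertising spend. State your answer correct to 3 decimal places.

b = Sxy/Sxx = 539.368/169.875 = 3.175088

3.175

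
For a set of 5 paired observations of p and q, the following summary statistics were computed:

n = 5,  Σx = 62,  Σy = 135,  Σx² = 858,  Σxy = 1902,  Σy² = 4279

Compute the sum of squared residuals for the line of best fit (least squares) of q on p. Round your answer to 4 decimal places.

51.2197

Sxx = Σx² − (Σx)²/n = 858 − 768.8 = 89.2
Sxy = Σxy − (Σx)(Σy)/n = 1902 − 1674 = 228
Syy = Σy² − (Σy)²/n = 4279 − 3645 = 634
b = Sxy/Sxx = 228/89.2 = 2.556054
SSE = Syy − b·Sxy = 634 − 2.556054·228 = 51.219731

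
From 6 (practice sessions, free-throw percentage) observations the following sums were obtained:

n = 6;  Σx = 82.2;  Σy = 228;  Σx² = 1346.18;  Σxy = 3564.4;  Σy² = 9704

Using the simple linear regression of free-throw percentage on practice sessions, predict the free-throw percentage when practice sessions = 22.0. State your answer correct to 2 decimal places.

Sxx = Σx² − (Σx)²/n = 1346.18 − 1126.14 = 220.04
Sxy = Σxy − (Σx)(Σy)/n = 3564.4 − 3123.6 = 440.8
b = Sxy/Sxx = 440.8/220.04 = 2.003272
a = ȳ − b·x̄ = 38 − 2.003272·13.7 = 10.555172
ŷ(22.0) = a + b·22.0 = 10.555172 + 2.003272·22 = 54.627159

54.63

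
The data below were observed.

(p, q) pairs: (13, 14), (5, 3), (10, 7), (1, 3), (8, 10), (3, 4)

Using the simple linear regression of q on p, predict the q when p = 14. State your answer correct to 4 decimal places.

13.2500

n = 6, Σx = 40, Σy = 41, Σxy = 362, Σx² = 368
Sxx = Σx² − (Σx)²/n = 368 − 266.666667 = 101.333333
Sxy = Σxy − (Σx)(Σy)/n = 362 − 273.333333 = 88.666667
b = Sxy/Sxx = 88.666667/101.333333 = 0.875
a = ȳ − b·x̄ = 6.833333 − 0.875·6.666667 = 1
ŷ(14) = a + b·14 = 1 + 0.875·14 = 13.25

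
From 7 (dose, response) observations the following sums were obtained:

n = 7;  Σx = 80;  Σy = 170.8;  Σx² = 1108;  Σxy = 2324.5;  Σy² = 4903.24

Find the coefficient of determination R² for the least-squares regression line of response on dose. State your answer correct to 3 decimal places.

0.974

Sxx = Σx² − (Σx)²/n = 1108 − 914.285714 = 193.714286
Sxy = Σxy − (Σx)(Σy)/n = 2324.5 − 1952 = 372.5
Syy = Σy² − (Σy)²/n = 4903.24 − 4167.52 = 735.72
R² = Sxy²/(Sxx·Syy) = (372.5)²/(193.714286·735.72) = 0.973595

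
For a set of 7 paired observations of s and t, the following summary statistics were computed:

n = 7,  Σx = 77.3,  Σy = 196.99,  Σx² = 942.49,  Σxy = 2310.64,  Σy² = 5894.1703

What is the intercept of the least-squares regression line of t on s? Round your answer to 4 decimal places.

11.3297

Sxx = Σx² − (Σx)²/n = 942.49 − 853.612857 = 88.877143
Sxy = Σxy − (Σx)(Σy)/n = 2310.64 − 2175.332429 = 135.307571
b = Sxy/Sxx = 135.307571/88.877143 = 1.522411
a = ȳ − b·x̄ = 28.141429 − 1.522411·11.042857 = 11.329657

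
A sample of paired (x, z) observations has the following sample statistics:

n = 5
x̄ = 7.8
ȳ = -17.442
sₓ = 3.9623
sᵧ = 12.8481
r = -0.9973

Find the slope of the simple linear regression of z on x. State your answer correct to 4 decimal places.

-3.2338

b = r · sᵧ/sₓ = -0.9973 · 12.8481/3.9623 = -3.233831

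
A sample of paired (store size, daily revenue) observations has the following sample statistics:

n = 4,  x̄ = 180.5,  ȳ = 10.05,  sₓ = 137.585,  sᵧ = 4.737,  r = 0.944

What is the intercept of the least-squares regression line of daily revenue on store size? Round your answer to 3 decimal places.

4.183

b = r · sᵧ/sₓ = 0.944 · 4.737/137.585 = 0.032502
a = ȳ − b·x̄ = 10.05 − 0.032502·180.5 = 4.183467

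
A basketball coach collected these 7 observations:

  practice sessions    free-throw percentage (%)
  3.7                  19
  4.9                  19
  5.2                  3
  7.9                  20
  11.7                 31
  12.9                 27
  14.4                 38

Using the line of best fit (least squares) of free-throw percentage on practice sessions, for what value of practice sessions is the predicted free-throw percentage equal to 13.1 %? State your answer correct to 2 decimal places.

4.22

n = 7, Σx = 60.7, Σy = 157, Σxy = 1595.2, Σx² = 637.81
Sxx = Σx² − (Σx)²/n = 637.81 − 526.355714 = 111.454286
Sxy = Σxy − (Σx)(Σy)/n = 1595.2 − 1361.414286 = 233.785714
b = Sxy/Sxx = 233.785714/111.454286 = 2.097593
a = ȳ − b·x̄ = 22.428571 − 2.097593·8.671429 = 4.239445
Set a + b·x = 13.1: x = (13.1 − 4.239445) / 2.097593 = 4.224154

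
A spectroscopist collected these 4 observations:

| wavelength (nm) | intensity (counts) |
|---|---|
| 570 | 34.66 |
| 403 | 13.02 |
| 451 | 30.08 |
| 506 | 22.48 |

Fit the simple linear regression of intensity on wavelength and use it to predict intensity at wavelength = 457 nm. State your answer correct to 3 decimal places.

22.467

n = 4, Σx = 1930, Σy = 100.24, Σxy = 49944.22, Σx² = 946746
Sxx = Σx² − (Σx)²/n = 946746 − 931225 = 15521
Sxy = Σxy − (Σx)(Σy)/n = 49944.22 − 48365.8 = 1578.42
b = Sxy/Sxx = 1578.42/15521 = 0.101696
a = ȳ − b·x̄ = 25.06 − 0.101696·482.5 = -24.008208
ŷ(457) = a + b·457 = -24.008208 + 0.101696·457 = 22.466758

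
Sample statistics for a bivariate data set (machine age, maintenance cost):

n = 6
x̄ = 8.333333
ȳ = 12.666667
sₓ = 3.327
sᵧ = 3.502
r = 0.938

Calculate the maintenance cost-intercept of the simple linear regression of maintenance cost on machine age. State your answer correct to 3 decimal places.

b = r · sᵧ/sₓ = 0.938 · 3.502/3.327 = 0.987339
a = ȳ − b·x̄ = 12.666667 − 0.987339·8.333333 = 4.438844

4.439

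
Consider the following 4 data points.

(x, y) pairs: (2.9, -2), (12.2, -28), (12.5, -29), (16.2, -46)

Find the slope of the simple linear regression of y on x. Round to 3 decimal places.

-3.170

n = 4, Σx = 43.8, Σy = -105, Σxy = -1455.1, Σx² = 575.94
Sxx = Σx² − (Σx)²/n = 575.94 − 479.61 = 96.33
Sxy = Σxy − (Σx)(Σy)/n = -1455.1 − (-1149.75) = -305.35
b = Sxy/Sxx = -305.35/96.33 = -3.169833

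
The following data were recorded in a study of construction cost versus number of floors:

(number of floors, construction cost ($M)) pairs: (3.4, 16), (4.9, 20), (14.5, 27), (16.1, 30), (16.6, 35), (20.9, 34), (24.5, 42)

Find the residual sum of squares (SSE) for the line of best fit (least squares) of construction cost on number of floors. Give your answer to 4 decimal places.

28.8681

n = 7, Σx = 100.9, Σy = 204, Σxy = 3347.5, Σx² = 1817.65, Σy² = 6430
Sxx = Σx² − (Σx)²/n = 1817.65 − 1454.401429 = 363.248571
Sxy = Σxy − (Σx)(Σy)/n = 3347.5 − 2940.514286 = 406.985714
Syy = Σy² − (Σy)²/n = 6430 − 5945.142857 = 484.857143
b = Sxy/Sxx = 406.985714/363.248571 = 1.120406
SSE = Syy − b·Sxy = 484.857143 − 1.120406·406.985714 = 28.868091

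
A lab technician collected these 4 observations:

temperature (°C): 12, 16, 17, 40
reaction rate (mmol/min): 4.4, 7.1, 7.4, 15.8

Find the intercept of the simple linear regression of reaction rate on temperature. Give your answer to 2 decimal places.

n = 4, Σx = 85, Σy = 34.7, Σxy = 924.2, Σx² = 2289
Sxx = Σx² − (Σx)²/n = 2289 − 1806.25 = 482.75
Sxy = Σxy − (Σx)(Σy)/n = 924.2 − 737.375 = 186.825
b = Sxy/Sxx = 186.825/482.75 = 0.387002
a = ȳ − b·x̄ = 8.675 − 0.387002·21.25 = 0.451217

0.45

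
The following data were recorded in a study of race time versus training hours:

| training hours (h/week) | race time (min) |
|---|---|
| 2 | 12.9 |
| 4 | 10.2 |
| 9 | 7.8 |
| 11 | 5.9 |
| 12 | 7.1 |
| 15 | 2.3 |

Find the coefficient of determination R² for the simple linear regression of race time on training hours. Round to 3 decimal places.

n = 6, Σx = 53, Σy = 46.2, Σxy = 321.4, Σx² = 591, Σy² = 421.8
Sxx = Σx² − (Σx)²/n = 591 − 468.166667 = 122.833333
Sxy = Σxy − (Σx)(Σy)/n = 321.4 − 408.1 = -86.7
Syy = Σy² − (Σy)²/n = 421.8 − 355.74 = 66.06
R² = Sxy²/(Sxx·Syy) = (-86.7)²/(122.833333·66.06) = 0.926368

0.926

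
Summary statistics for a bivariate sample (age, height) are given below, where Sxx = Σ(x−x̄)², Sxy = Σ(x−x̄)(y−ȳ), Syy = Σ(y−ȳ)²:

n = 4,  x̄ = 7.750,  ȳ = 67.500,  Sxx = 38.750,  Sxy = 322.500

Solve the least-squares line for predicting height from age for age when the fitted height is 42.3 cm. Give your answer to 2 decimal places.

b = Sxy/Sxx = 322.5/38.75 = 8.322581
a = ȳ − b·x̄ = 67.5 − 8.322581·7.75 = 3
Set a + b·x = 42.3: x = (42.3 − 3) / 8.322581 = 4.722093

4.72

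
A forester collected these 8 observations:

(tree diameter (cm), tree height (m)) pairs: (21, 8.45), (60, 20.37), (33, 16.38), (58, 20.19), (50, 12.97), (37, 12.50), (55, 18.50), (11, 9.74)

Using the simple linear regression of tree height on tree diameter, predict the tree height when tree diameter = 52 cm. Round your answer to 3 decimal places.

n = 8, Σx = 325, Σy = 119.1, Σxy = 5346.85, Σx² = 15509
Sxx = Σx² − (Σx)²/n = 15509 − 13203.125 = 2305.875
Sxy = Σxy − (Σx)(Σy)/n = 5346.85 − 4838.4375 = 508.4125
b = Sxy/Sxx = 508.4125/2305.875 = 0.220486
a = ȳ − b·x̄ = 14.8875 − 0.220486·40.625 = 5.930268
ŷ(52) = a + b·52 = 5.930268 + 0.220486·52 = 17.395525

17.396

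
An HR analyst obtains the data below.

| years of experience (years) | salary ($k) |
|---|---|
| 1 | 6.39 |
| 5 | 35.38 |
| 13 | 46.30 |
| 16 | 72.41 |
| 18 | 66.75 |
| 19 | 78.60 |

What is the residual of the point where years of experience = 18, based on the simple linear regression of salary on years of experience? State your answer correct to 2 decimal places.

-5.59

n = 6, Σx = 72, Σy = 305.83, Σxy = 4638.65, Σx² = 1136
Sxx = Σx² − (Σx)²/n = 1136 − 864 = 272
Sxy = Σxy − (Σx)(Σy)/n = 4638.65 − 3669.96 = 968.69
b = Sxy/Sxx = 968.69/272 = 3.561360
a = ȳ − b·x̄ = 50.971667 − 3.561360·12 = 8.235343
ŷ(18) = 8.235343 + 3.561360·18 = 72.339828
residual = y − ŷ = 66.75 − 72.339828 = -5.589828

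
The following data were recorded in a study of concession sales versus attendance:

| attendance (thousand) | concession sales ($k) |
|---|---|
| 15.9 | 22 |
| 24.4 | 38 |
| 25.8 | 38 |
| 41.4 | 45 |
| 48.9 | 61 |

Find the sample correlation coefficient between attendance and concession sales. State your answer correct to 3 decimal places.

n = 5, Σx = 156.4, Σy = 204, Σxy = 7103.3, Σx² = 5618.98, Σy² = 9118
Sxx = Σx² − (Σx)²/n = 5618.98 − 4892.192 = 726.788
Sxy = Σxy − (Σx)(Σy)/n = 7103.3 − 6381.12 = 722.18
Syy = Σy² − (Σy)²/n = 9118 − 8323.2 = 794.8
r = Sxy/√(Sxx·Syy) = 722.18/√(577651.1024) = 722.18/760.033619 = 0.950195

0.950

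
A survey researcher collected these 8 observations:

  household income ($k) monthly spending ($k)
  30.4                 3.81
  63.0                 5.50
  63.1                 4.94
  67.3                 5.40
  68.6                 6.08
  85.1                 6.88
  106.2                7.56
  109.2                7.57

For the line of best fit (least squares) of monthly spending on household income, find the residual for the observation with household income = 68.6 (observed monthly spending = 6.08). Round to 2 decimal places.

n = 8, Σx = 592.9, Σy = 47.74, Σxy = 3769.55, Σx² = 48555.11
Sxx = Σx² − (Σx)²/n = 48555.11 − 43941.30125 = 4613.80875
Sxy = Σxy − (Σx)(Σy)/n = 3769.55 − 3538.13075 = 231.41925
b = Sxy/Sxx = 231.41925/4613.80875 = 0.050158
a = ȳ − b·x̄ = 5.9675 − 0.050158·74.1125 = 2.250168
ŷ(68.6) = 2.250168 + 0.050158·68.6 = 5.691004
residual = y − ŷ = 6.08 − 5.691004 = 0.388996

0.39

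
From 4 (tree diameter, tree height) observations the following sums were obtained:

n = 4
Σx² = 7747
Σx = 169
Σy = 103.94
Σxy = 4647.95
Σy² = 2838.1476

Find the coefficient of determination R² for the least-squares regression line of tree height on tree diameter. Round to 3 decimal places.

Sxx = Σx² − (Σx)²/n = 7747 − 7140.25 = 606.75
Sxy = Σxy − (Σx)(Σy)/n = 4647.95 − 4391.465 = 256.485
Syy = Σy² − (Σy)²/n = 2838.1476 − 2700.8809 = 137.2667
R² = Sxy²/(Sxx·Syy) = (256.485)²/(606.75·137.2667) = 0.789858

0.790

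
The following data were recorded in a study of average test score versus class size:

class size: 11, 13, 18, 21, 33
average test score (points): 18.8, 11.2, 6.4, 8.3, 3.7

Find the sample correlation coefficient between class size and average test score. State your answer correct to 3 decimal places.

n = 5, Σx = 96, Σy = 48.4, Σxy = 764, Σx² = 2144, Σy² = 602.42
Sxx = Σx² − (Σx)²/n = 2144 − 1843.2 = 300.8
Sxy = Σxy − (Σx)(Σy)/n = 764 − 929.28 = -165.28
Syy = Σy² − (Σy)²/n = 602.42 − 468.512 = 133.908
r = Sxy/√(Sxx·Syy) = -165.28/√(40279.5264) = -165.28/200.697599 = -0.823528

-0.824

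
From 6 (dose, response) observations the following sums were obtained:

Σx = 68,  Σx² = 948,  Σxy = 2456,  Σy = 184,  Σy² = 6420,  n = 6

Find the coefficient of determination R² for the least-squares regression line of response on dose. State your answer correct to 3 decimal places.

Sxx = Σx² − (Σx)²/n = 948 − 770.666667 = 177.333333
Sxy = Σxy − (Σx)(Σy)/n = 2456 − 2085.333333 = 370.666667
Syy = Σy² − (Σy)²/n = 6420 − 5642.666667 = 777.333333
R² = Sxy²/(Sxx·Syy) = (370.666667)²/(177.333333·777.333333) = 0.996711

0.997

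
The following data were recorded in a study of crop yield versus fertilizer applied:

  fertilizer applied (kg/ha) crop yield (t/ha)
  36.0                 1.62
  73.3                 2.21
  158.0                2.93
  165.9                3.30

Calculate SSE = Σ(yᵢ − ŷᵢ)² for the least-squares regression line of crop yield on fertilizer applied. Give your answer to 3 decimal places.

n = 4, Σx = 433.2, Σy = 10.06, Σxy = 1230.723, Σx² = 59155.7, Σy² = 26.9834
Sxx = Σx² − (Σx)²/n = 59155.7 − 46915.56 = 12240.14
Sxy = Σxy − (Σx)(Σy)/n = 1230.723 − 1089.498 = 141.225
Syy = Σy² − (Σy)²/n = 26.9834 − 25.3009 = 1.6825
b = Sxy/Sxx = 141.225/12240.14 = 0.011538
SSE = Syy − b·Sxy = 1.6825 − 0.011538·141.225 = 0.053066

0.053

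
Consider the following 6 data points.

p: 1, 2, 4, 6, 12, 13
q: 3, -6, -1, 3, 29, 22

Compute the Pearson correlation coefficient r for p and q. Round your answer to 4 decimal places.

0.9132

n = 6, Σx = 38, Σy = 50, Σxy = 639, Σx² = 370, Σy² = 1380
Sxx = Σx² − (Σx)²/n = 370 − 240.666667 = 129.333333
Sxy = Σxy − (Σx)(Σy)/n = 639 − 316.666667 = 322.333333
Syy = Σy² − (Σy)²/n = 1380 − 416.666667 = 963.333333
r = Sxy/√(Sxx·Syy) = 322.333333/√(124591.111111) = 322.333333/352.974661 = 0.913191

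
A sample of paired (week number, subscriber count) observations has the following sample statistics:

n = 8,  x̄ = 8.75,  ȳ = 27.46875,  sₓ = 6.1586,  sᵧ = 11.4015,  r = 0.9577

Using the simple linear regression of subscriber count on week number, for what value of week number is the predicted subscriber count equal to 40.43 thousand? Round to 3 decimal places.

16.060

b = r · sᵧ/sₓ = 0.9577 · 11.4015/6.1586 = 1.773003
a = ȳ − b·x̄ = 27.46875 − 1.773003·8.75 = 11.954973
Set a + b·x = 40.43: x = (40.43 − 11.954973) / 1.773003 = 16.060337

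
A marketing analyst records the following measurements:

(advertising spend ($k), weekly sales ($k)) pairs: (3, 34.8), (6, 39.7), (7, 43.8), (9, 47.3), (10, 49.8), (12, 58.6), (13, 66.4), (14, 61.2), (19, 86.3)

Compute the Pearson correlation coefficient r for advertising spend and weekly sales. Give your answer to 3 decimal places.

0.977

n = 9, Σx = 93, Σy = 487.9, Σxy = 5635.8, Σx² = 1145, Σy² = 28458.95
Sxx = Σx² − (Σx)²/n = 1145 − 961 = 184
Sxy = Σxy − (Σx)(Σy)/n = 5635.8 − 5041.633333 = 594.166667
Syy = Σy² − (Σy)²/n = 28458.95 − 26449.601111 = 2009.348889
r = Sxy/√(Sxx·Syy) = 594.166667/√(369720.195556) = 594.166667/608.046212 = 0.977174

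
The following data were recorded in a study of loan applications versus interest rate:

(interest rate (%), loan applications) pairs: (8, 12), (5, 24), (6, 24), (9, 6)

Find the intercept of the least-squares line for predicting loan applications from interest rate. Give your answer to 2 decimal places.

50.10

n = 4, Σx = 28, Σy = 66, Σxy = 414, Σx² = 206
Sxx = Σx² − (Σx)²/n = 206 − 196 = 10
Sxy = Σxy − (Σx)(Σy)/n = 414 − 462 = -48
b = Sxy/Sxx = -48/10 = -4.8
a = ȳ − b·x̄ = 16.5 − (-4.8)·7 = 50.1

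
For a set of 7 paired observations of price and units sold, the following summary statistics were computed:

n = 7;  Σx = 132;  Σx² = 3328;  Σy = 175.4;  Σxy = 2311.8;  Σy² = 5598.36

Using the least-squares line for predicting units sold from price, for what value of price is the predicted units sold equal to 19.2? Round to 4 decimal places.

23.7915

Sxx = Σx² − (Σx)²/n = 3328 − 2489.142857 = 838.857143
Sxy = Σxy − (Σx)(Σy)/n = 2311.8 − 3307.542857 = -995.742857
b = Sxy/Sxx = -995.742857/838.857143 = -1.187023
a = ȳ − b·x̄ = 25.057143 − (-1.187023)·18.857143 = 47.441008
Set a + b·x = 19.2: x = (19.2 − 47.441008) / (-1.187023) = 23.791455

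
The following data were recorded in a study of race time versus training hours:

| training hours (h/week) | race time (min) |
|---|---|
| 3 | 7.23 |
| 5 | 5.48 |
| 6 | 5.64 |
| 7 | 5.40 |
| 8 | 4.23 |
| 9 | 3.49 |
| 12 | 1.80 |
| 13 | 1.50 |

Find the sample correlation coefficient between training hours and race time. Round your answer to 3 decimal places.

-0.987

n = 8, Σx = 63, Σy = 34.77, Σxy = 227.08, Σx² = 577, Σy² = 178.8359
Sxx = Σx² − (Σx)²/n = 577 − 496.125 = 80.875
Sxy = Σxy − (Σx)(Σy)/n = 227.08 − 273.81375 = -46.73375
Syy = Σy² − (Σy)²/n = 178.8359 − 151.119112 = 27.716787
r = Sxy/√(Sxx·Syy) = -46.73375/√(2241.595189) = -46.73375/47.345488 = -0.987079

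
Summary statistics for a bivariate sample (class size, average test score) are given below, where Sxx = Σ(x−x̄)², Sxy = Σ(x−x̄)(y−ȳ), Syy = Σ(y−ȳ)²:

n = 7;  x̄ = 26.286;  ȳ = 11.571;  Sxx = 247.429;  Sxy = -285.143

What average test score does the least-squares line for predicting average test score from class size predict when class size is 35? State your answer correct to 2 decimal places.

1.53

b = Sxy/Sxx = -285.143/247.429 = -1.152424
a = ȳ − b·x̄ = 11.571 − (-1.152424)·26.286 = 41.863605
ŷ(35) = a + b·35 = 41.863605 + (-1.152424)·35 = 1.528781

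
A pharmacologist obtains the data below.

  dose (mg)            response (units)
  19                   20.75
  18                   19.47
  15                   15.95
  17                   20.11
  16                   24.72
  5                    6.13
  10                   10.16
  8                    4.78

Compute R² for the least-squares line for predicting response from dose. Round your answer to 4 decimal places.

n = 8, Σx = 108, Σy = 122.07, Σxy = 1891.84, Σx² = 1644, Σy² = 2243.1873
Sxx = Σx² − (Σx)²/n = 1644 − 1458 = 186
Sxy = Σxy − (Σx)(Σy)/n = 1891.84 − 1647.945 = 243.895
Syy = Σy² − (Σy)²/n = 2243.1873 − 1862.635612 = 380.551688
R² = Sxy²/(Sxx·Syy) = (243.895)²/(186·380.551688) = 0.840387

0.8404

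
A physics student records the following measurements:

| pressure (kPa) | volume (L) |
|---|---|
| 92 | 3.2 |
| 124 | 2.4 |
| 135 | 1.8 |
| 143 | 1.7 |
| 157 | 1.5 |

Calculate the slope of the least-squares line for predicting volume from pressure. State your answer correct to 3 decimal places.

-0.028

n = 5, Σx = 651, Σy = 10.6, Σxy = 1313.6, Σx² = 87163
Sxx = Σx² − (Σx)²/n = 87163 − 84760.2 = 2402.8
Sxy = Σxy − (Σx)(Σy)/n = 1313.6 − 1380.12 = -66.52
b = Sxy/Sxx = -66.52/2402.8 = -0.027684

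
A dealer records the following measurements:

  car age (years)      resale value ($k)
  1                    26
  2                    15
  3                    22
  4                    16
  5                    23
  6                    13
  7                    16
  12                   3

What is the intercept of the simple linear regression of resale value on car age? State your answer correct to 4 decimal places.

25.2619

n = 8, Σx = 40, Σy = 134, Σxy = 527, Σx² = 284
Sxx = Σx² − (Σx)²/n = 284 − 200 = 84
Sxy = Σxy − (Σx)(Σy)/n = 527 − 670 = -143
b = Sxy/Sxx = -143/84 = -1.702381
a = ȳ − b·x̄ = 16.75 − (-1.702381)·5 = 25.261905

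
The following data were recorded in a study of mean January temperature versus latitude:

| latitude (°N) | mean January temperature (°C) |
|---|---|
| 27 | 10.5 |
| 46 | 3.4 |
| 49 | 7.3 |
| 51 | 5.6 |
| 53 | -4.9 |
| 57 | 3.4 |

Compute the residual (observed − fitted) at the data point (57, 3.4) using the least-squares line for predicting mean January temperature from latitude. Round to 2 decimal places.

2.29

n = 6, Σx = 283, Σy = 25.3, Σxy = 1017.3, Σx² = 13905
Sxx = Σx² − (Σx)²/n = 13905 − 13348.166667 = 556.833333
Sxy = Σxy − (Σx)(Σy)/n = 1017.3 − 1193.316667 = -176.016667
b = Sxy/Sxx = -176.016667/556.833333 = -0.316103
a = ȳ − b·x̄ = 4.216667 − (-0.316103)·47.166667 = 19.126190
ŷ(57) = 19.126190 + (-0.316103)·57 = 1.108321
residual = y − ŷ = 3.4 − 1.108321 = 2.291679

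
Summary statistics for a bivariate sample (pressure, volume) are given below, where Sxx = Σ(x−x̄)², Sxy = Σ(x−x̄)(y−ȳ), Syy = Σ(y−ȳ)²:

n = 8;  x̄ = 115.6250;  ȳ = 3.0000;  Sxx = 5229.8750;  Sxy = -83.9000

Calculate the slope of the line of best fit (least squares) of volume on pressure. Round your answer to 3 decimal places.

b = Sxy/Sxx = -83.9/5229.875 = -0.016042

-0.016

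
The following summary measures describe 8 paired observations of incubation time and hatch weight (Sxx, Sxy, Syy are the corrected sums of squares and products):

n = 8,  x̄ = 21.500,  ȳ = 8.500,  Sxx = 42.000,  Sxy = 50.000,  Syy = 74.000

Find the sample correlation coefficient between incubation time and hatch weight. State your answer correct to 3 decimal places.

0.897

r = Sxy/√(Sxx·Syy) = 50/√(3108) = 50/55.749439 = 0.896870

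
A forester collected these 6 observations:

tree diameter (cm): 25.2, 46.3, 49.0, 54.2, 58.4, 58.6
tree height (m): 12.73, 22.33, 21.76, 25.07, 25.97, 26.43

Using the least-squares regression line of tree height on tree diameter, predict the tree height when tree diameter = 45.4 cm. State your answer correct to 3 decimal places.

n = 6, Σx = 291.7, Σy = 134.29, Σxy = 6845.155, Σx² = 14961.89
Sxx = Σx² − (Σx)²/n = 14961.89 − 14181.481667 = 780.408333
Sxy = Σxy − (Σx)(Σy)/n = 6845.155 − 6528.732167 = 316.422833
b = Sxy/Sxx = 316.422833/780.408333 = 0.405458
a = ȳ − b·x̄ = 22.381667 − 0.405458·48.616667 = 2.669648
ŷ(45.4) = a + b·45.4 = 2.669648 + 0.405458·45.4 = 21.077443

21.077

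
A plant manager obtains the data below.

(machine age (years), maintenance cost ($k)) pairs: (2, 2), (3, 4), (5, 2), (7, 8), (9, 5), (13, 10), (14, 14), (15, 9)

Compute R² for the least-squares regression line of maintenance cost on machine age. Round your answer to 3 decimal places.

0.737

n = 8, Σx = 68, Σy = 54, Σxy = 588, Σx² = 758, Σy² = 490
Sxx = Σx² − (Σx)²/n = 758 − 578 = 180
Sxy = Σxy − (Σx)(Σy)/n = 588 − 459 = 129
Syy = Σy² − (Σy)²/n = 490 − 364.5 = 125.5
R² = Sxy²/(Sxx·Syy) = (129)²/(180·125.5) = 0.736653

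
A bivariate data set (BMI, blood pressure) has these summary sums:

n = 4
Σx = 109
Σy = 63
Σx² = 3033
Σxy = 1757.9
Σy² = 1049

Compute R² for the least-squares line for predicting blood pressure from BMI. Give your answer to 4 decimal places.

0.4755

Sxx = Σx² − (Σx)²/n = 3033 − 2970.25 = 62.75
Sxy = Σxy − (Σx)(Σy)/n = 1757.9 − 1716.75 = 41.15
Syy = Σy² − (Σy)²/n = 1049 − 992.25 = 56.75
R² = Sxy²/(Sxx·Syy) = (41.15)²/(62.75·56.75) = 0.475510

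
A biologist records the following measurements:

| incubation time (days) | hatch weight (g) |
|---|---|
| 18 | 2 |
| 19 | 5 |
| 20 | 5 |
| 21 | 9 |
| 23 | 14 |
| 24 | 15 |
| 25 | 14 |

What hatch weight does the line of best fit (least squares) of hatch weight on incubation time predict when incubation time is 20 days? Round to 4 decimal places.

n = 7, Σx = 150, Σy = 64, Σxy = 1452, Σx² = 3256
Sxx = Σx² − (Σx)²/n = 3256 − 3214.285714 = 41.714286
Sxy = Σxy − (Σx)(Σy)/n = 1452 − 1371.428571 = 80.571429
b = Sxy/Sxx = 80.571429/41.714286 = 1.931507
a = ȳ − b·x̄ = 9.142857 − 1.931507·21.428571 = -32.246575
ŷ(20) = a + b·20 = -32.246575 + 1.931507·20 = 6.383562

6.3836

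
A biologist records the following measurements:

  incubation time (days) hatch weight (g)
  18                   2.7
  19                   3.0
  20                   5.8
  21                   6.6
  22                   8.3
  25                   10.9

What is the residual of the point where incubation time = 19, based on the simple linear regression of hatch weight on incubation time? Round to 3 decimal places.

n = 6, Σx = 125, Σy = 37.3, Σxy = 815.3, Σx² = 2635
Sxx = Σx² − (Σx)²/n = 2635 − 2604.166667 = 30.833333
Sxy = Σxy − (Σx)(Σy)/n = 815.3 − 777.083333 = 38.216667
b = Sxy/Sxx = 38.216667/30.833333 = 1.239459
a = ȳ − b·x̄ = 6.216667 − 1.239459·20.833333 = -19.605405
ŷ(19) = -19.605405 + 1.239459·19 = 3.944324
residual = y − ŷ = 3.0 − 3.944324 = -0.944324

-0.944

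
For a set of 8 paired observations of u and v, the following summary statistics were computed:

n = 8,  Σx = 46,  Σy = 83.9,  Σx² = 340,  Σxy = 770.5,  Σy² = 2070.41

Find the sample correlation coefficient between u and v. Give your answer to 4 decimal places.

0.9609

Sxx = Σx² − (Σx)²/n = 340 − 264.5 = 75.5
Sxy = Σxy − (Σx)(Σy)/n = 770.5 − 482.425 = 288.075
Syy = Σy² − (Σy)²/n = 2070.41 − 879.90125 = 1190.50875
r = Sxy/√(Sxx·Syy) = 288.075/√(89883.410625) = 288.075/299.805621 = 0.960873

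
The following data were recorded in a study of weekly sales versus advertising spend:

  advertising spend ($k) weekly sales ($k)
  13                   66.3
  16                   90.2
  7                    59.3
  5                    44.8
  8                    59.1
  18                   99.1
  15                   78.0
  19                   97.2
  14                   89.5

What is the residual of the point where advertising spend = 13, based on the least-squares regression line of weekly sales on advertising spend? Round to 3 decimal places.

-10.465

n = 9, Σx = 115, Σy = 683.5, Σxy = 9470.6, Σx² = 1669
Sxx = Σx² − (Σx)²/n = 1669 − 1469.444444 = 199.555556
Sxy = Σxy − (Σx)(Σy)/n = 9470.6 − 8733.611111 = 736.988889
b = Sxy/Sxx = 736.988889/199.555556 = 3.693151
a = ȳ − b·x̄ = 75.944444 − 3.693151·12.777778 = 28.754176
ŷ(13) = 28.754176 + 3.693151·13 = 76.765145
residual = y − ŷ = 66.3 − 76.765145 = -10.465145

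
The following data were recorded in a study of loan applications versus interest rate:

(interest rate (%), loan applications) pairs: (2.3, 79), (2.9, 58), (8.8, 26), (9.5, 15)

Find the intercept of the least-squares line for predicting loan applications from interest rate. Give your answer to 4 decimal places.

88.5074

n = 4, Σx = 23.5, Σy = 178, Σxy = 721.2, Σx² = 181.39
Sxx = Σx² − (Σx)²/n = 181.39 − 138.0625 = 43.3275
Sxy = Σxy − (Σx)(Σy)/n = 721.2 − 1045.75 = -324.55
b = Sxy/Sxx = -324.55/43.3275 = -7.490624
a = ȳ − b·x̄ = 44.5 − (-7.490624)·5.875 = 88.507414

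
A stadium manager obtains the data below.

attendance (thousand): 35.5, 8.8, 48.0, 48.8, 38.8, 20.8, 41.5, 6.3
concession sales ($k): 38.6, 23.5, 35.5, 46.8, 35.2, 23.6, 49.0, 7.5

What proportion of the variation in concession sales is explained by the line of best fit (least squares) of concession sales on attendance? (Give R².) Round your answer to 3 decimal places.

n = 8, Σx = 248.5, Σy = 259.7, Σxy = 9502.33, Σx² = 9723.15, Σy² = 9745.95
Sxx = Σx² − (Σx)²/n = 9723.15 − 7719.03125 = 2004.11875
Sxy = Σxy − (Σx)(Σy)/n = 9502.33 − 8066.93125 = 1435.39875
Syy = Σy² − (Σy)²/n = 9745.95 − 8430.51125 = 1315.43875
R² = Sxy²/(Sxx·Syy) = (1435.39875)²/(2004.11875·1315.43875) = 0.781540

0.782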